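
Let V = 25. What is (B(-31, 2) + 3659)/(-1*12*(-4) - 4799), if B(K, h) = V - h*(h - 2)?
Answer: -3684/4751 ≈ -0.77542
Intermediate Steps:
B(K, h) = 25 - h*(-2 + h) (B(K, h) = 25 - h*(h - 2) = 25 - h*(-2 + h))
(B(-31, 2) + 3659)/(-1*12*(-4) - 4799) = ((25 - 1*2² + 2*2) + 3659)/(-1*12*(-4) - 4799) = ((25 - 1*4 + 4) + 3659)/(-12*(-4) - 4799) = ((25 - 4 + 4) + 3659)/(48 - 4799) = (25 + 3659)/(-4751) = 3684*(-1/4751) = -3684/4751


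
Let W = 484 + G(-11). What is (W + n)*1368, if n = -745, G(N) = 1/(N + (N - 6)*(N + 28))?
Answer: -8926314/25 ≈ -3.5705e+5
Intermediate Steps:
G(N) = 1/(N + (-6 + N)*(28 + N))
W = 145199/300 (W = 484 + 1/(-168 + (-11)² + 23*(-11)) = 484 + 1/(-168 + 121 - 253) = 484 + 1/(-300) = 484 - 1/300 = 145199/300 ≈ 484.00)
(W + n)*1368 = (145199/300 - 745)*1368 = -78301/300*1368 = -8926314/25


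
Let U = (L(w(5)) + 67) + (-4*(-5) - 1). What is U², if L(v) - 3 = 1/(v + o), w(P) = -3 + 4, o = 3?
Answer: 127449/16 ≈ 7965.6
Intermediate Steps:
w(P) = 1
L(v) = 3 + 1/(3 + v) (L(v) = 3 + 1/(v + 3) = 3 + 1/(3 + v))
U = 357/4 (U = ((10 + 3*1)/(3 + 1) + 67) + (-4*(-5) - 1) = ((10 + 3)/4 + 67) + (20 - 1) = ((¼)*13 + 67) + 19 = (13/4 + 67) + 19 = 281/4 + 19 = 357/4 ≈ 89.250)
U² = (357/4)² = 127449/16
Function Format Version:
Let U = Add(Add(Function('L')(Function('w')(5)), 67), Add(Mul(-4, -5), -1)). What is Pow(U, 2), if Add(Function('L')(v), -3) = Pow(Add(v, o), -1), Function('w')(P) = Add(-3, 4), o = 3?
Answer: Rational(127449, 16) ≈ 7965.6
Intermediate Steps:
Function('w')(P) = 1
Function('L')(v) = Add(3, Pow(Add(3, v), -1)) (Function('L')(v) = Add(3, Pow(Add(v, 3), -1)) = Add(3, Pow(Add(3, v), -1)))
U = Rational(357, 4) (U = Add(Add(Mul(Pow(Add(3, 1), -1), Add(10, Mul(3, 1))), 67), Add(Mul(-4, -5), -1)) = Add(Add(Mul(Pow(4, -1), Add(10, 3)), 67), Add(20, -1)) = Add(Add(Mul(Rational(1, 4), 13), 67), 19) = Add(Add(Rational(13, 4), 67), 19) = Add(Rational(281, 4), 19) = Rational(357, 4) ≈ 89.250)
Pow(U, 2) = Pow(Rational(357, 4), 2) = Rational(127449, 16)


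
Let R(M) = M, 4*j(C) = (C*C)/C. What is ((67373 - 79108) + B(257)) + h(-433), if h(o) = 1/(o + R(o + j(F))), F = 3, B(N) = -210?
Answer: -41341649/3461 ≈ -11945.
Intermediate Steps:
j(C) = C/4 (j(C) = ((C*C)/C)/4 = (C²/C)/4 = C/4)
h(o) = 1/(¾ + 2*o) (h(o) = 1/(o + (o + (¼)*3)) = 1/(o + (o + ¾)) = 1/(o + (¾ + o)) = 1/(¾ + 2*o))
((67373 - 79108) + B(257)) + h(-433) = ((67373 - 79108) - 210) + 4/(3 + 8*(-433)) = (-11735 - 210) + 4/(3 - 3464) = -11945 + 4/(-3461) = -11945 + 4*(-1/3461) = -11945 - 4/3461 = -41341649/3461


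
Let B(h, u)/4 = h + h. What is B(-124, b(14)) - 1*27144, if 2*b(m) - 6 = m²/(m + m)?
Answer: -28136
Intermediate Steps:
b(m) = 3 + m/4 (b(m) = 3 + (m²/(m + m))/2 = 3 + (m²/((2*m)))/2 = 3 + ((1/(2*m))*m²)/2 = 3 + (m/2)/2 = 3 + m/4)
B(h, u) = 8*h (B(h, u) = 4*(h + h) = 4*(2*h) = 8*h)
B(-124, b(14)) - 1*27144 = 8*(-124) - 1*27144 = -992 - 27144 = -28136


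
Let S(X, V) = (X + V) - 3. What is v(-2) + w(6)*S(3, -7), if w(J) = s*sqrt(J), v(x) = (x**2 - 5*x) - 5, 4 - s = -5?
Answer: 9 - 63*sqrt(6) ≈ -145.32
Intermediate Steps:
s = 9 (s = 4 - 1*(-5) = 4 + 5 = 9)
v(x) = -5 + x**2 - 5*x
S(X, V) = -3 + V + X (S(X, V) = (V + X) - 3 = -3 + V + X)
w(J) = 9*sqrt(J)
v(-2) + w(6)*S(3, -7) = (-5 + (-2)**2 - 5*(-2)) + (9*sqrt(6))*(-3 - 7 + 3) = (-5 + 4 + 10) + (9*sqrt(6))*(-7) = 9 - 63*sqrt(6)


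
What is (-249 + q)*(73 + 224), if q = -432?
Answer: -202257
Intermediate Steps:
(-249 + q)*(73 + 224) = (-249 - 432)*(73 + 224) = -681*297 = -202257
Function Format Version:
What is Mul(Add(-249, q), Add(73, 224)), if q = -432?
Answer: -202257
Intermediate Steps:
Mul(Add(-249, q), Add(73, 224)) = Mul(Add(-249, -432), Add(73, 224)) = Mul(-681, 297) = -202257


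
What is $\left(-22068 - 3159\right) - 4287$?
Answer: $-29514$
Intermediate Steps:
$\left(-22068 - 3159\right) - 4287 = -25227 - 4287 = -29514$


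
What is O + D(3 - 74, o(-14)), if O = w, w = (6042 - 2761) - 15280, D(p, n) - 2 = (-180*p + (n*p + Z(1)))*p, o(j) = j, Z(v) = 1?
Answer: -990022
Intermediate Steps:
D(p, n) = 2 + p*(1 - 180*p + n*p) (D(p, n) = 2 + (-180*p + (n*p + 1))*p = 2 + (-180*p + (1 + n*p))*p = 2 + (1 - 180*p + n*p)*p = 2 + p*(1 - 180*p + n*p))
w = -11999 (w = 3281 - 15280 = -11999)
O = -11999
O + D(3 - 74, o(-14)) = -11999 + (2 + (3 - 74) - 180*(3 - 74)² - 14*(3 - 74)²) = -11999 + (2 - 71 - 180*(-71)² - 14*(-71)²) = -11999 + (2 - 71 - 180*5041 - 14*5041) = -11999 + (2 - 71 - 907380 - 70574) = -11999 - 978023 = -990022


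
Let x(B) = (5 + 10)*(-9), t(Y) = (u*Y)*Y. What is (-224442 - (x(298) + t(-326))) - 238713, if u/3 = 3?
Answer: -1419504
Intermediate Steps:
u = 9 (u = 3*3 = 9)
t(Y) = 9*Y² (t(Y) = (9*Y)*Y = 9*Y²)
x(B) = -135 (x(B) = 15*(-9) = -135)
(-224442 - (x(298) + t(-326))) - 238713 = (-224442 - (-135 + 9*(-326)²)) - 238713 = (-224442 - (-135 + 9*106276)) - 238713 = (-224442 - (-135 + 956484)) - 238713 = (-224442 - 1*956349) - 238713 = (-224442 - 956349) - 238713 = -1180791 - 238713 = -1419504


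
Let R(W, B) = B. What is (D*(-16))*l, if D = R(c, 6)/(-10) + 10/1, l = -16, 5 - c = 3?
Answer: 12032/5 ≈ 2406.4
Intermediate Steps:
c = 2 (c = 5 - 1*3 = 5 - 3 = 2)
D = 47/5 (D = 6/(-10) + 10/1 = 6*(-1/10) + 10*1 = -3/5 + 10 = 47/5 ≈ 9.4000)
(D*(-16))*l = ((47/5)*(-16))*(-16) = -752/5*(-16) = 12032/5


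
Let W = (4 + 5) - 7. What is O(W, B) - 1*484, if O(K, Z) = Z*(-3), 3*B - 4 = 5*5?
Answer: -513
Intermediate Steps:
W = 2 (W = 9 - 7 = 2)
B = 29/3 (B = 4/3 + (5*5)/3 = 4/3 + (1/3)*25 = 4/3 + 25/3 = 29/3 ≈ 9.6667)
O(K, Z) = -3*Z
O(W, B) - 1*484 = -3*29/3 - 1*484 = -29 - 484 = -513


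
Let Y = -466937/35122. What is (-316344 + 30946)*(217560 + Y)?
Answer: -1090316736478717/17561 ≈ -6.2087e+10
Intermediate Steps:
Y = -466937/35122 (Y = -466937*1/35122 = -466937/35122 ≈ -13.295)
(-316344 + 30946)*(217560 + Y) = (-316344 + 30946)*(217560 - 466937/35122) = -285398*7640675383/35122 = -1090316736478717/17561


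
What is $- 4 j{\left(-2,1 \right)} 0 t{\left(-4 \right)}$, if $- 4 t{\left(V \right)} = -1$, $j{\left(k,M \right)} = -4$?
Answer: $0$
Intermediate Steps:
$t{\left(V \right)} = \frac{1}{4}$ ($t{\left(V \right)} = \left(- \frac{1}{4}\right) \left(-1\right) = \frac{1}{4}$)
$- 4 j{\left(-2,1 \right)} 0 t{\left(-4 \right)} = \left(-4\right) \left(-4\right) 0 \cdot \frac{1}{4} = 16 \cdot 0 \cdot \frac{1}{4} = 0 \cdot \frac{1}{4} = 0$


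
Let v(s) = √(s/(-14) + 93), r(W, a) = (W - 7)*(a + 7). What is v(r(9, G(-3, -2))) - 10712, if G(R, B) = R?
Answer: -10712 + √4529/7 ≈ -10702.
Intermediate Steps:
r(W, a) = (-7 + W)*(7 + a)
v(s) = √(93 - s/14) (v(s) = √(s*(-1/14) + 93) = √(-s/14 + 93) = √(93 - s/14))
v(r(9, G(-3, -2))) - 10712 = √(18228 - 14*(-49 - 7*(-3) + 7*9 + 9*(-3)))/14 - 10712 = √(18228 - 14*(-49 + 21 + 63 - 27))/14 - 10712 = √(18228 - 14*8)/14 - 10712 = √(18228 - 112)/14 - 10712 = √18116/14 - 10712 = (2*√4529)/14 - 10712 = √4529/7 - 10712 = -10712 + √4529/7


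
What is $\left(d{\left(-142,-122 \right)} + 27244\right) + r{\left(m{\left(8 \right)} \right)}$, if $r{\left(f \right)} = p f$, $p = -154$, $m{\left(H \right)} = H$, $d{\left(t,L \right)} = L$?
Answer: $25890$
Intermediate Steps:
$r{\left(f \right)} = - 154 f$
$\left(d{\left(-142,-122 \right)} + 27244\right) + r{\left(m{\left(8 \right)} \right)} = \left(-122 + 27244\right) - 1232 = 27122 - 1232 = 25890$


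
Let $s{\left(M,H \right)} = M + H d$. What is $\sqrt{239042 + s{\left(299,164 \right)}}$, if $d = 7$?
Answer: $9 \sqrt{2969} \approx 490.4$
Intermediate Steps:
$s{\left(M,H \right)} = M + 7 H$ ($s{\left(M,H \right)} = M + H 7 = M + 7 H$)
$\sqrt{239042 + s{\left(299,164 \right)}} = \sqrt{239042 + \left(299 + 7 \cdot 164\right)} = \sqrt{239042 + \left(299 + 1148\right)} = \sqrt{239042 + 1447} = \sqrt{240489} = 9 \sqrt{2969}$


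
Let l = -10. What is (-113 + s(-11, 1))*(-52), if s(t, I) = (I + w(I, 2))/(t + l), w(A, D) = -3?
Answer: 123292/21 ≈ 5871.0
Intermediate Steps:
s(t, I) = (-3 + I)/(-10 + t) (s(t, I) = (I - 3)/(t - 10) = (-3 + I)/(-10 + t))
(-113 + s(-11, 1))*(-52) = (-113 + (-3 + 1)/(-10 - 11))*(-52) = (-113 - 2/(-21))*(-52) = (-113 - 1/21*(-2))*(-52) = (-113 + 2/21)*(-52) = -2371/21*(-52) = 123292/21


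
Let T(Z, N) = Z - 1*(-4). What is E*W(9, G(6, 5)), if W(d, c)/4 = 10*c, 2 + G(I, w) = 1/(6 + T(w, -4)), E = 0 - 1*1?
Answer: 232/3 ≈ 77.333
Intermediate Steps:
E = -1 (E = 0 - 1 = -1)
T(Z, N) = 4 + Z (T(Z, N) = Z + 4 = 4 + Z)
G(I, w) = -2 + 1/(10 + w) (G(I, w) = -2 + 1/(6 + (4 + w)) = -2 + 1/(10 + w))
W(d, c) = 40*c (W(d, c) = 4*(10*c) = 40*c)
E*W(9, G(6, 5)) = -40*(-19 - 2*5)/(10 + 5) = -40*(-19 - 10)/15 = -40*(1/15)*(-29) = -40*(-29)/15 = -1*(-232/3) = 232/3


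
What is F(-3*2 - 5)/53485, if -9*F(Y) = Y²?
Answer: -121/481365 ≈ -0.00025137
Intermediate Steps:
F(Y) = -Y²/9
F(-3*2 - 5)/53485 = -(-3*2 - 5)²/9/53485 = -(-6 - 5)²/9*(1/53485) = -⅑*(-11)²*(1/53485) = -⅑*121*(1/53485) = -121/9*1/53485 = -121/481365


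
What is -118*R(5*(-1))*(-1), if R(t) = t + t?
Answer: -1180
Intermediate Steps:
R(t) = 2*t
-118*R(5*(-1))*(-1) = -118*2*(5*(-1))*(-1) = -118*2*(-5)*(-1) = -(-1180)*(-1) = -118*10 = -1180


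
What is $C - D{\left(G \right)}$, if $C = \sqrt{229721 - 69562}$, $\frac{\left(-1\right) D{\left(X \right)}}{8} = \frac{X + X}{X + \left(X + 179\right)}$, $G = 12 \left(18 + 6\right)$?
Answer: $\frac{4608}{755} + \sqrt{160159} \approx 406.3$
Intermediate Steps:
$G = 288$ ($G = 12 \cdot 24 = 288$)
$D{\left(X \right)} = - \frac{16 X}{179 + 2 X}$ ($D{\left(X \right)} = - 8 \frac{X + X}{X + \left(X + 179\right)} = - 8 \frac{2 X}{X + \left(179 + X\right)} = - 8 \frac{2 X}{179 + 2 X} = - \frac{16 X}{179 + 2 X}$)
$C = \sqrt{160159} \approx 400.2$
$C - D{\left(G \right)} = \sqrt{160159} - \left(-16\right) 288 \frac{1}{179 + 2 \cdot 288} = \sqrt{160159} - \left(-16\right) 288 \frac{1}{179 + 576} = \sqrt{160159} - \left(-16\right) 288 \cdot \frac{1}{755} = \sqrt{160159} - - \frac{4608}{755} = \sqrt{160159} + \frac{4608}{755} = \frac{4608}{755} + \sqrt{160159}$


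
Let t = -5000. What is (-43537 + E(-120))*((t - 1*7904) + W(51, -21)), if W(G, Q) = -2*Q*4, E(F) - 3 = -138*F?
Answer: 343540864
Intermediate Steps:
E(F) = 3 - 138*F
W(G, Q) = -8*Q
(-43537 + E(-120))*((t - 1*7904) + W(51, -21)) = (-43537 + (3 - 138*(-120)))*((-5000 - 1*7904) - 8*(-21)) = (-43537 + (3 + 16560))*((-5000 - 7904) + 168) = (-43537 + 16563)*(-12904 + 168) = -26974*(-12736) = 343540864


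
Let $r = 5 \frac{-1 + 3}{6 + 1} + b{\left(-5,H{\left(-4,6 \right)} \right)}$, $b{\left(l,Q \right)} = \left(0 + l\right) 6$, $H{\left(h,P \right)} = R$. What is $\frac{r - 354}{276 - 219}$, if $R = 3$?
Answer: $- \frac{2678}{399} \approx -6.7118$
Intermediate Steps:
$H{\left(h,P \right)} = 3$
$b{\left(l,Q \right)} = 6 l$ ($b{\left(l,Q \right)} = l 6 = 6 l$)
$r = - \frac{200}{7}$ ($r = 5 \frac{-1 + 3}{6 + 1} + 6 \left(-5\right) = 5 \cdot \frac{2}{7} - 30 = \frac{10}{7} - 30 = - \frac{200}{7} \approx -28.571$)
$\frac{r - 354}{276 - 219} = \frac{- \frac{200}{7} - 354}{276 - 219} = - \frac{2678}{7 \cdot 57} = \left(- \frac{2678}{7}\right) \frac{1}{57} = - \frac{2678}{399}$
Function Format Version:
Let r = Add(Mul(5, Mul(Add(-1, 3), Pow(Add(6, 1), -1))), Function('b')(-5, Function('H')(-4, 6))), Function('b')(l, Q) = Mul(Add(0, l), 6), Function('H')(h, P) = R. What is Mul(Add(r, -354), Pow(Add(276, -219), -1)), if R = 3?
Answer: Rational(-2678, 399) ≈ -6.7118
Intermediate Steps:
Function('H')(h, P) = 3
Function('b')(l, Q) = Mul(6, l) (Function('b')(l, Q) = Mul(l, 6) = Mul(6, l))
r = Rational(-200, 7) (r = Add(Mul(5, Mul(Add(-1, 3), Pow(Add(6, 1), -1))), Mul(6, -5)) = Add(Mul(5, Mul(2, Pow(7, -1))), -30) = Add(Mul(5, Mul(2, Rational(1, 7))), -30) = Add(Mul(5, Rational(2, 7)), -30) = Add(Rational(10, 7), -30) = Rational(-200, 7) ≈ -28.571)
Mul(Add(r, -354), Pow(Add(276, -219), -1)) = Mul(Add(Rational(-200, 7), -354), Pow(Add(276, -219), -1)) = Mul(Rational(-2678, 7), Pow(57, -1)) = Mul(Rational(-2678, 7), Rational(1, 57)) = Rational(-2678, 399)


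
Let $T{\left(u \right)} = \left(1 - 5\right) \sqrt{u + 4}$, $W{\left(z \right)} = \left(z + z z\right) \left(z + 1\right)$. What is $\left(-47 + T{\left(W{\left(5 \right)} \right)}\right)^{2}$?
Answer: $5153 + 752 \sqrt{46} \approx 10253.0$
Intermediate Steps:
$W{\left(z \right)} = \left(1 + z\right) \left(z + z^{2}\right)$ ($W{\left(z \right)} = \left(z + z^{2}\right) \left(1 + z\right) = \left(1 + z\right) \left(z + z^{2}\right)$)
$T{\left(u \right)} = - 4 \sqrt{4 + u}$
$\left(-47 + T{\left(W{\left(5 \right)} \right)}\right)^{2} = \left(-47 - 4 \sqrt{4 + 5 \left(1 + 5^{2} + 2 \cdot 5\right)}\right)^{2} = \left(-47 - 4 \sqrt{4 + 5 \left(1 + 25 + 10\right)}\right)^{2} = \left(-47 - 4 \sqrt{4 + 5 \cdot 36}\right)^{2} = \left(-47 - 4 \sqrt{4 + 180}\right)^{2} = \left(-47 - 4 \sqrt{184}\right)^{2} = \left(-47 - 4 \cdot 2 \sqrt{46}\right)^{2} = \left(-47 - 8 \sqrt{46}\right)^{2}$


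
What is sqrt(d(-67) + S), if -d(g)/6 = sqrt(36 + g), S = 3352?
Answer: sqrt(3352 - 6*I*sqrt(31)) ≈ 57.897 - 0.2885*I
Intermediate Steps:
d(g) = -6*sqrt(36 + g)
sqrt(d(-67) + S) = sqrt(-6*sqrt(36 - 67) + 3352) = sqrt(-6*I*sqrt(31) + 3352) = sqrt(3352 - 6*I*sqrt(31))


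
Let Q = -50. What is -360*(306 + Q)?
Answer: -92160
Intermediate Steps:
-360*(306 + Q) = -360*(306 - 50) = -360*256 = -92160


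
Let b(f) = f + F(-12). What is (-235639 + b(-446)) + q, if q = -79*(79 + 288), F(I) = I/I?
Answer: -265077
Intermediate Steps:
F(I) = 1
b(f) = 1 + f (b(f) = f + 1 = 1 + f)
q = -28993 (q = -79*367 = -28993)
(-235639 + b(-446)) + q = (-235639 + (1 - 446)) - 28993 = (-235639 - 445) - 28993 = -236084 - 28993 = -265077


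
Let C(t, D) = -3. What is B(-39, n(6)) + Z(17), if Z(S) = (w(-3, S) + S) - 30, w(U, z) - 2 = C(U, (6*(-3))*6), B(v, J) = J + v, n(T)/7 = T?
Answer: -11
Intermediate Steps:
n(T) = 7*T
w(U, z) = -1 (w(U, z) = 2 - 3 = -1)
Z(S) = -31 + S (Z(S) = (-1 + S) - 30 = -31 + S)
B(-39, n(6)) + Z(17) = (7*6 - 39) + (-31 + 17) = (42 - 39) - 14 = 3 - 14 = -11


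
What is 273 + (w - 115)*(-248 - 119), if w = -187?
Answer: 111107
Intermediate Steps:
273 + (w - 115)*(-248 - 119) = 273 + (-187 - 115)*(-248 - 119) = 273 - 302*(-367) = 273 + 110834 = 111107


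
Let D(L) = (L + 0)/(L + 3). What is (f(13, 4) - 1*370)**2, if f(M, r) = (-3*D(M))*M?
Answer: 41306329/256 ≈ 1.6135e+5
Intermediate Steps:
D(L) = L/(3 + L)
f(M, r) = -3*M**2/(3 + M) (f(M, r) = (-3*M/(3 + M))*M = -3*M**2/(3 + M))
(f(13, 4) - 1*370)**2 = (-3*13**2/(3 + 13) - 1*370)**2 = (-3*169/16 - 370)**2 = (-3*169*1/16 - 370)**2 = (-507/16 - 370)**2 = (-6427/16)**2 = 41306329/256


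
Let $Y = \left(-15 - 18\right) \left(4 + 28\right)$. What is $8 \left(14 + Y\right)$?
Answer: $-8336$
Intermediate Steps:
$Y = -1056$ ($Y = \left(-33\right) 32 = -1056$)
$8 \left(14 + Y\right) = 8 \left(14 - 1056\right) = 8 \left(-1042\right) = -8336$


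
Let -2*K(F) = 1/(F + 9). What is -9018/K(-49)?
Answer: -721440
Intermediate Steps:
K(F) = -1/(2*(9 + F)) (K(F) = -1/(2*(F + 9)) = -1/(2*(9 + F)))
-9018/K(-49) = -9018/((-1/(18 + 2*(-49)))) = -9018/((-1/(18 - 98))) = -9018/((-1/(-80))) = -9018/((-1*(-1/80))) = -9018/1/80 = -9018*80 = -721440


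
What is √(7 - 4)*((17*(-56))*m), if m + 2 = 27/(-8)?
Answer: 5117*√3 ≈ 8862.9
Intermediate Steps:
m = -43/8 (m = -2 + 27/(-8) = -2 + 27*(-⅛) = -2 - 27/8 = -43/8 ≈ -5.3750)
√(7 - 4)*((17*(-56))*m) = √(7 - 4)*((17*(-56))*(-43/8)) = √3*(-952*(-43/8)) = √3*5117 = 5117*√3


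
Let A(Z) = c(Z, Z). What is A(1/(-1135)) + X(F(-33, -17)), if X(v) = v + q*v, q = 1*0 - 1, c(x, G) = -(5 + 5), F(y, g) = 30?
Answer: -10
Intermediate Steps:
c(x, G) = -10 (c(x, G) = -1*10 = -10)
q = -1 (q = 0 - 1 = -1)
X(v) = 0 (X(v) = v - v = 0)
A(Z) = -10
A(1/(-1135)) + X(F(-33, -17)) = -10 + 0 = -10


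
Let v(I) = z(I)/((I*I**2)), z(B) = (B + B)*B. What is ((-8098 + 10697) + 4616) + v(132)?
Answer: 476191/66 ≈ 7215.0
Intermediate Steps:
z(B) = 2*B**2 (z(B) = (2*B)*B = 2*B**2)
v(I) = 2/I (v(I) = (2*I**2)/((I*I**2)) = (2*I**2)/(I**3) = (2*I**2)/I**3 = 2/I)
((-8098 + 10697) + 4616) + v(132) = ((-8098 + 10697) + 4616) + 2/132 = (2599 + 4616) + 2*(1/132) = 7215 + 1/66 = 476191/66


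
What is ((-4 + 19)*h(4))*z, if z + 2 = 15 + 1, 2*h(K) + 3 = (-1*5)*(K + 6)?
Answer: -5565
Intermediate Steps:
h(K) = -33/2 - 5*K/2 (h(K) = -3/2 + ((-1*5)*(K + 6))/2 = -3/2 + (-5*(6 + K))/2 = -3/2 + (-30 - 5*K)/2 = -3/2 + (-15 - 5*K/2) = -33/2 - 5*K/2)
z = 14 (z = -2 + (15 + 1) = -2 + 16 = 14)
((-4 + 19)*h(4))*z = ((-4 + 19)*(-33/2 - 5/2*4))*14 = (15*(-33/2 - 10))*14 = (15*(-53/2))*14 = -795/2*14 = -5565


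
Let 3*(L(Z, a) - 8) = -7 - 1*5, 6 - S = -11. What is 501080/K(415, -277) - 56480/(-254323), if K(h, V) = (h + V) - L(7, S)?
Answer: 63721868580/17039641 ≈ 3739.6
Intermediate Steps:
S = 17 (S = 6 - 1*(-11) = 6 + 11 = 17)
L(Z, a) = 4 (L(Z, a) = 8 + (-7 - 1*5)/3 = 8 + (-7 - 5)/3 = 8 + (1/3)*(-12) = 8 - 4 = 4)
K(h, V) = -4 + V + h (K(h, V) = (h + V) - 1*4 = (V + h) - 4 = -4 + V + h)
501080/K(415, -277) - 56480/(-254323) = 501080/(-4 - 277 + 415) - 56480/(-254323) = 501080/134 - 56480*(-1/254323) = 501080*(1/134) + 56480/254323 = 250540/67 + 56480/254323 = 63721868580/17039641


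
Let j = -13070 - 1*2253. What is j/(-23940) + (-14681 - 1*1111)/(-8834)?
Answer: 5239019/2158020 ≈ 2.4277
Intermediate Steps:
j = -15323 (j = -13070 - 2253 = -15323)
j/(-23940) + (-14681 - 1*1111)/(-8834) = -15323/(-23940) + (-14681 - 1*1111)/(-8834) = -15323*(-1/23940) + (-14681 - 1111)*(-1/8834) = 2189/3420 - 15792*(-1/8834) = 2189/3420 + 1128/631 = 5239019/2158020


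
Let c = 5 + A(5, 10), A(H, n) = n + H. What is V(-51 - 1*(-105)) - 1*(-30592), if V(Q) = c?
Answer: 30612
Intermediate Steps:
A(H, n) = H + n
c = 20 (c = 5 + (5 + 10) = 5 + 15 = 20)
V(Q) = 20
V(-51 - 1*(-105)) - 1*(-30592) = 20 - 1*(-30592) = 20 + 30592 = 30612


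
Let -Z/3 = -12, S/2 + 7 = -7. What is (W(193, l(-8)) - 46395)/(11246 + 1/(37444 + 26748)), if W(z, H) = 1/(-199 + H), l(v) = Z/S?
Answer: -109879468448/26634429807 ≈ -4.1255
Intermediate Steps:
S = -28 (S = -14 + 2*(-7) = -14 - 14 = -28)
Z = 36 (Z = -3*(-12) = 36)
l(v) = -9/7 (l(v) = 36/(-28) = 36*(-1/28) = -9/7)
(W(193, l(-8)) - 46395)/(11246 + 1/(37444 + 26748)) = (1/(-199 - 9/7) - 46395)/(11246 + 1/(37444 + 26748)) = (1/(-1402/7) - 46395)/(11246 + 1/64192) = (-7/1402 - 46395)/(11246 + 1/64192) = -65045797/(1402*721903233/64192) = -65045797/1402*64192/721903233 = -109879468448/26634429807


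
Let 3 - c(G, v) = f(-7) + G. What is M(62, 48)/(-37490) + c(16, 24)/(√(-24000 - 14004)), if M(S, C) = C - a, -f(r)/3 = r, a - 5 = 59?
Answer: 8/18745 + 17*I*√9501/9501 ≈ 0.00042678 + 0.17441*I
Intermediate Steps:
a = 64 (a = 5 + 59 = 64)
f(r) = -3*r
M(S, C) = -64 + C (M(S, C) = C - 1*64 = C - 64 = -64 + C)
c(G, v) = -18 - G (c(G, v) = 3 - (-3*(-7) + G) = 3 - (21 + G) = 3 + (-21 - G) = -18 - G)
M(62, 48)/(-37490) + c(16, 24)/(√(-24000 - 14004)) = (-64 + 48)/(-37490) + (-18 - 1*16)/(√(-24000 - 14004)) = -16*(-1/37490) + (-18 - 16)/(√(-38004)) = 8/18745 - 34*(-I*√9501/19002) = 8/18745 - (-17)*I*√9501/9501 = 8/18745 + 17*I*√9501/9501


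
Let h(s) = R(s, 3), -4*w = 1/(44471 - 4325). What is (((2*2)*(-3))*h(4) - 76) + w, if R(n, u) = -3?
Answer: -6423361/160584 ≈ -40.000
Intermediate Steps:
w = -1/160584 (w = -1/(4*(44471 - 4325)) = -1/4/40146 = -1/4*1/40146 = -1/160584 ≈ -6.2273e-6)
h(s) = -3
(((2*2)*(-3))*h(4) - 76) + w = (((2*2)*(-3))*(-3) - 76) - 1/160584 = ((4*(-3))*(-3) - 76) - 1/160584 = (-12*(-3) - 76) - 1/160584 = (36 - 76) - 1/160584 = -40 - 1/160584 = -6423361/160584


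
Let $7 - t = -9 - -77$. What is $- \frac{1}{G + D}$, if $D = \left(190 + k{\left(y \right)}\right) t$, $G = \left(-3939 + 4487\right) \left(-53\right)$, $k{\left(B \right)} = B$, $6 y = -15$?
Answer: $\frac{2}{80963} \approx 2.4703 \cdot 10^{-5}$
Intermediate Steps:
$y = - \frac{5}{2}$ ($y = \frac{1}{6} \left(-15\right) = - \frac{5}{2} \approx -2.5$)
$t = -61$ ($t = 7 - \left(-9 - -77\right) = 7 - \left(-9 + 77\right) = 7 - 68 = -61$)
$G = -29044$ ($G = 548 \left(-53\right) = -29044$)
$D = - \frac{22875}{2}$ ($D = \left(190 - \frac{5}{2}\right) \left(-61\right) = \frac{375}{2} \left(-61\right) = - \frac{22875}{2} \approx -11438.0$)
$- \frac{1}{G + D} = - \frac{1}{-29044 - \frac{22875}{2}} = - \frac{1}{- \frac{80963}{2}} = \left(-1\right) \left(- \frac{2}{80963}\right) = \frac{2}{80963}$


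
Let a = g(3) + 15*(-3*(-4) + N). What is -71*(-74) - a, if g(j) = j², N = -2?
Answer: 5095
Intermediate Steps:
a = 159 (a = 3² + 15*(-3*(-4) - 2) = 9 + 15*(12 - 2) = 9 + 15*10 = 9 + 150 = 159)
-71*(-74) - a = -71*(-74) - 1*159 = 5254 - 159 = 5095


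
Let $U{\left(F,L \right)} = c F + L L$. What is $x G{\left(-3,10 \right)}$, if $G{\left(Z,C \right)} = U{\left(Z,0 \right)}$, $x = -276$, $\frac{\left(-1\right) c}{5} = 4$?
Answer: $-16560$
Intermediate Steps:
$c = -20$ ($c = \left(-5\right) 4 = -20$)
$U{\left(F,L \right)} = L^{2} - 20 F$ ($U{\left(F,L \right)} = - 20 F + L L = - 20 F + L^{2} = L^{2} - 20 F$)
$G{\left(Z,C \right)} = - 20 Z$ ($G{\left(Z,C \right)} = 0^{2} - 20 Z = 0 - 20 Z = - 20 Z$)
$x G{\left(-3,10 \right)} = - 276 \left(\left(-20\right) \left(-3\right)\right) = \left(-276\right) 60 = -16560$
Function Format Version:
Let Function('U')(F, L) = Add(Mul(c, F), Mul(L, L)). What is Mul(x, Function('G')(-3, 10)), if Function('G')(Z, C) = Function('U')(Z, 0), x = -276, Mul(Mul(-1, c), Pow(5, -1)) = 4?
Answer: -16560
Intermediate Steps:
c = -20 (c = Mul(-5, 4) = -20)
Function('U')(F, L) = Add(Pow(L, 2), Mul(-20, F)) (Function('U')(F, L) = Add(Mul(-20, F), Mul(L, L)) = Add(Mul(-20, F), Pow(L, 2)) = Add(Pow(L, 2), Mul(-20, F)))
Function('G')(Z, C) = Mul(-20, Z) (Function('G')(Z, C) = Add(Pow(0, 2), Mul(-20, Z)) = Add(0, Mul(-20, Z)) = Mul(-20, Z))
Mul(x, Function('G')(-3, 10)) = Mul(-276, Mul(-20, -3)) = Mul(-276, 60) = -16560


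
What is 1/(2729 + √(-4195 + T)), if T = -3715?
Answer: 2729/7455351 - I*√7910/7455351 ≈ 0.00036605 - 1.1929e-5*I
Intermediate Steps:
1/(2729 + √(-4195 + T)) = 1/(2729 + √(-4195 - 3715)) = 1/(2729 + √(-7910)) = 1/(2729 + I*√7910)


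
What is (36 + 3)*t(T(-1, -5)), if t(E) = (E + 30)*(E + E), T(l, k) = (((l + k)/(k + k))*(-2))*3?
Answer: -185328/25 ≈ -7413.1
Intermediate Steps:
T(l, k) = -3*(k + l)/k (T(l, k) = (((k + l)/((2*k)))*(-2))*3 = (((k + l)*(1/(2*k)))*(-2))*3 = (((k + l)/(2*k))*(-2))*3 = -(k + l)/k*3 = -3*(k + l)/k)
t(E) = 2*E*(30 + E) (t(E) = (30 + E)*(2*E) = 2*E*(30 + E))
(36 + 3)*t(T(-1, -5)) = (36 + 3)*(2*(-3 - 3*(-1)/(-5))*(30 + (-3 - 3*(-1)/(-5)))) = 39*(2*(-3 - 3*(-1)*(-⅕))*(30 + (-3 - 3*(-1)*(-⅕)))) = 39*(2*(-3 - ⅗)*(30 + (-3 - ⅗))) = 39*(2*(-18/5)*(30 - 18/5)) = 39*(2*(-18/5)*(132/5)) = 39*(-4752/25) = -185328/25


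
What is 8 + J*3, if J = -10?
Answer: -22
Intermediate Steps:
8 + J*3 = 8 - 10*3 = 8 - 30 = -22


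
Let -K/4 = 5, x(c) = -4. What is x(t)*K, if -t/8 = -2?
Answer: 80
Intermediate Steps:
t = 16 (t = -8*(-2) = 16)
K = -20 (K = -4*5 = -20)
x(t)*K = -4*(-20) = 80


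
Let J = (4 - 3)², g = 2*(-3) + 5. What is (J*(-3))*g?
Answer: 3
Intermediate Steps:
g = -1 (g = -6 + 5 = -1)
J = 1 (J = 1² = 1)
(J*(-3))*g = (1*(-3))*(-1) = -3*(-1) = 3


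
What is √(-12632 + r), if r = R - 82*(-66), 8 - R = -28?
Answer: 4*I*√449 ≈ 84.759*I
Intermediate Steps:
R = 36 (R = 8 - 1*(-28) = 8 + 28 = 36)
r = 5448 (r = 36 - 82*(-66) = 36 + 5412 = 5448)
√(-12632 + r) = √(-12632 + 5448) = √(-7184) = 4*I*√449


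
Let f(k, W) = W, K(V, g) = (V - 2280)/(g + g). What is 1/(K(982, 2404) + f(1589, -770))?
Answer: -2404/1851729 ≈ -0.0012982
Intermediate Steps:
K(V, g) = (-2280 + V)/(2*g) (K(V, g) = (-2280 + V)/((2*g)) = (-2280 + V)*(1/(2*g)) = (-2280 + V)/(2*g))
1/(K(982, 2404) + f(1589, -770)) = 1/((1/2)*(-2280 + 982)/2404 - 770) = 1/((1/2)*(1/2404)*(-1298) - 770) = 1/(-649/2404 - 770) = 1/(-1851729/2404) = -2404/1851729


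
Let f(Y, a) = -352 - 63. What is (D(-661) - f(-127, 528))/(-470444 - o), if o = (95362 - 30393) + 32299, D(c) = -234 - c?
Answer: -421/283856 ≈ -0.0014831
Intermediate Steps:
f(Y, a) = -415
o = 97268 (o = 64969 + 32299 = 97268)
(D(-661) - f(-127, 528))/(-470444 - o) = ((-234 - 1*(-661)) - 1*(-415))/(-470444 - 1*97268) = ((-234 + 661) + 415)/(-470444 - 97268) = (427 + 415)/(-567712) = 842*(-1/567712) = -421/283856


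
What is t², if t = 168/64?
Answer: 441/64 ≈ 6.8906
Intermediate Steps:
t = 21/8 (t = 168*(1/64) = 21/8 ≈ 2.6250)
t² = (21/8)² = 441/64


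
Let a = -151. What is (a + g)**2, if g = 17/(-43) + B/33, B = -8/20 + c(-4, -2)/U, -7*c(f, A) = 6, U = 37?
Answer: 77411050356955396/3376792136025 ≈ 22924.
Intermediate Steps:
c(f, A) = -6/7 (c(f, A) = -1/7*6 = -6/7)
B = -548/1295 (B = -8/20 - 6/7/37 = -8*1/20 - 6/7*1/37 = -2/5 - 6/259 = -548/1295 ≈ -0.42317)
g = -750059/1837605 (g = 17/(-43) - 548/1295/33 = 17*(-1/43) - 548/1295*1/33 = -17/43 - 548/42735 = -750059/1837605 ≈ -0.40817)
(a + g)**2 = (-151 - 750059/1837605)**2 = (-278228414/1837605)**2 = 77411050356955396/3376792136025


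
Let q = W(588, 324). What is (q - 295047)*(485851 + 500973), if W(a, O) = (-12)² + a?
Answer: -290437105560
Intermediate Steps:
W(a, O) = 144 + a
q = 732 (q = 144 + 588 = 732)
(q - 295047)*(485851 + 500973) = (732 - 295047)*(485851 + 500973) = -294315*986824 = -290437105560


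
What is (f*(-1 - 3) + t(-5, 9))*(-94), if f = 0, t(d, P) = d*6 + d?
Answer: 3290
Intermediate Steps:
t(d, P) = 7*d (t(d, P) = 6*d + d = 7*d)
(f*(-1 - 3) + t(-5, 9))*(-94) = (0*(-1 - 3) + 7*(-5))*(-94) = (0*(-4) - 35)*(-94) = (0 - 35)*(-94) = -35*(-94) = 3290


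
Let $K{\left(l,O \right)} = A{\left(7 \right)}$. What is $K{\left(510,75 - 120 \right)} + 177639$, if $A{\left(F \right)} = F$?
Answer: $177646$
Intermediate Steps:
$K{\left(l,O \right)} = 7$
$K{\left(510,75 - 120 \right)} + 177639 = 7 + 177639 = 177646$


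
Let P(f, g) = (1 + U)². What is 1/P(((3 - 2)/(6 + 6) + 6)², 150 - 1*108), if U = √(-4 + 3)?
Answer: -I/2 ≈ -0.5*I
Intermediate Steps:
U = I (U = √(-1) = I ≈ 1.0*I)
P(f, g) = (1 + I)²
1/P(((3 - 2)/(6 + 6) + 6)², 150 - 1*108) = 1/(2*I) = -I/2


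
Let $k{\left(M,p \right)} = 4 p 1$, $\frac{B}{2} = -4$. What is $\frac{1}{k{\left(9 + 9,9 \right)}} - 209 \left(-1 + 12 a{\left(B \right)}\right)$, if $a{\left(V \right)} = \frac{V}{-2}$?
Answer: $- \frac{353627}{36} \approx -9823.0$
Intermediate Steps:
$B = -8$ ($B = 2 \left(-4\right) = -8$)
$a{\left(V \right)} = - \frac{V}{2}$ ($a{\left(V \right)} = V \left(- \frac{1}{2}\right) = - \frac{V}{2}$)
$k{\left(M,p \right)} = 4 p$
$\frac{1}{k{\left(9 + 9,9 \right)}} - 209 \left(-1 + 12 a{\left(B \right)}\right) = \frac{1}{4 \cdot 9} - 209 \left(-1 + 12 \left(\left(- \frac{1}{2}\right) \left(-8\right)\right)\right) = \frac{1}{36} - 209 \left(-1 + 12 \cdot 4\right) = \frac{1}{36} - 209 \left(-1 + 48\right) = \frac{1}{36} - 9823 = - \frac{353627}{36}$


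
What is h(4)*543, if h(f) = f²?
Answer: 8688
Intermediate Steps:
h(4)*543 = 4²*543 = 16*543 = 8688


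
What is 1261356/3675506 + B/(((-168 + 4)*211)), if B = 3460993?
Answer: -6338626287217/63593604812 ≈ -99.674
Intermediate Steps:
1261356/3675506 + B/(((-168 + 4)*211)) = 1261356/3675506 + 3460993/(((-168 + 4)*211)) = 1261356*(1/3675506) + 3460993/((-164*211)) = 630678/1837753 + 3460993/(-34604) = 630678/1837753 + 3460993*(-1/34604) = 630678/1837753 - 3460993/34604 = -6338626287217/63593604812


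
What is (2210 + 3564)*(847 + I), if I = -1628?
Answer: -4509494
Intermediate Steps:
(2210 + 3564)*(847 + I) = (2210 + 3564)*(847 - 1628) = 5774*(-781) = -4509494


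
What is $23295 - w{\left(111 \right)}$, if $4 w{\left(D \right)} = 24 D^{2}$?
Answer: $-50631$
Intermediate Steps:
$w{\left(D \right)} = 6 D^{2}$ ($w{\left(D \right)} = \frac{24 D^{2}}{4} = 6 D^{2}$)
$23295 - w{\left(111 \right)} = 23295 - 6 \cdot 111^{2} = 23295 - 6 \cdot 12321 = 23295 - 73926 = -50631$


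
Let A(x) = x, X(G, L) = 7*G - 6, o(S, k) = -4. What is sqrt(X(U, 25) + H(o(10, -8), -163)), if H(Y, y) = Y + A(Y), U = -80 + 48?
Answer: I*sqrt(238) ≈ 15.427*I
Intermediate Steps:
U = -32
X(G, L) = -6 + 7*G
H(Y, y) = 2*Y (H(Y, y) = Y + Y = 2*Y)
sqrt(X(U, 25) + H(o(10, -8), -163)) = sqrt((-6 + 7*(-32)) + 2*(-4)) = sqrt((-6 - 224) - 8) = sqrt(-230 - 8) = sqrt(-238) = I*sqrt(238)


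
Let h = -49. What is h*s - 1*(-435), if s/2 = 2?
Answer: 239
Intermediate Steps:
s = 4 (s = 2*2 = 4)
h*s - 1*(-435) = -49*4 - 1*(-435) = -196 + 435 = 239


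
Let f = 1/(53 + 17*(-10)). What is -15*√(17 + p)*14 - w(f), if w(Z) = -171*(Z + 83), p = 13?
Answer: 184490/13 - 210*√30 ≈ 13041.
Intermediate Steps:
f = -1/117 (f = 1/(53 - 170) = 1/(-117) = -1/117 ≈ -0.0085470)
w(Z) = -14193 - 171*Z (w(Z) = -171*(83 + Z) = -14193 - 171*Z)
-15*√(17 + p)*14 - w(f) = -15*√(17 + 13)*14 - (-14193 - 171*(-1/117)) = -15*√30*14 - (-14193 + 19/13) = -210*√30 - 1*(-184490/13) = -210*√30 + 184490/13 = 184490/13 - 210*√30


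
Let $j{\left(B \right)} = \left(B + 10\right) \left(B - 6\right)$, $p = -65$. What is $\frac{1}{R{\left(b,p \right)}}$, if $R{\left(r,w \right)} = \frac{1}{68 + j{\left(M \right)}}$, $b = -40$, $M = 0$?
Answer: $8$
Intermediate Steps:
$j{\left(B \right)} = \left(-6 + B\right) \left(10 + B\right)$ ($j{\left(B \right)} = \left(10 + B\right) \left(-6 + B\right) = \left(-6 + B\right) \left(10 + B\right)$)
$R{\left(r,w \right)} = \frac{1}{8}$ ($R{\left(r,w \right)} = \frac{1}{68 + \left(-60 + 0^{2} + 4 \cdot 0\right)} = \frac{1}{68 + \left(-60 + 0 + 0\right)} = \frac{1}{68 - 60} = \frac{1}{8}$)
$\frac{1}{R{\left(b,p \right)}} = \frac{1}{\frac{1}{8}} = 8$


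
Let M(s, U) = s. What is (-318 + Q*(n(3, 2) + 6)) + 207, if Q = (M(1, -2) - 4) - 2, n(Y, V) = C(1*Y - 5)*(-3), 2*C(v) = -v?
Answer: -126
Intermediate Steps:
C(v) = -v/2 (C(v) = (-v)/2 = -v/2)
n(Y, V) = -15/2 + 3*Y/2 (n(Y, V) = -(1*Y - 5)/2*(-3) = -(Y - 5)/2*(-3) = -(-5 + Y)/2*(-3) = (5/2 - Y/2)*(-3) = -15/2 + 3*Y/2)
Q = -5 (Q = (1 - 4) - 2 = -3 - 2 = -5)
(-318 + Q*(n(3, 2) + 6)) + 207 = (-318 - 5*((-15/2 + (3/2)*3) + 6)) + 207 = (-318 - 5*((-15/2 + 9/2) + 6)) + 207 = (-318 - 5*(-3 + 6)) + 207 = (-318 - 5*3) + 207 = (-318 - 15) + 207 = -333 + 207 = -126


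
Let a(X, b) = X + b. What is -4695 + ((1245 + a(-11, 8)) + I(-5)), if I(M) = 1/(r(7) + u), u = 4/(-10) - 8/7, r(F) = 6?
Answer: -538633/156 ≈ -3452.8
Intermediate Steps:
u = -54/35 (u = 4*(-1/10) - 8*1/7 = -2/5 - 8/7 = -54/35 ≈ -1.5429)
I(M) = 35/156 (I(M) = 1/(6 - 54/35) = 1/(156/35) = 35/156)
-4695 + ((1245 + a(-11, 8)) + I(-5)) = -4695 + ((1245 + (-11 + 8)) + 35/156) = -4695 + ((1245 - 3) + 35/156) = -4695 + (1242 + 35/156) = -4695 + 193787/156 = -538633/156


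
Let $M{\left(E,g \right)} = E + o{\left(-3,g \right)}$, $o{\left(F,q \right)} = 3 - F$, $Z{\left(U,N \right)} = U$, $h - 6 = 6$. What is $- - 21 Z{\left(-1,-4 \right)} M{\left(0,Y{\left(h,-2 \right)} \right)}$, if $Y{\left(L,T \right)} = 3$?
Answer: $-126$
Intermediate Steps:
$h = 12$ ($h = 6 + 6 = 12$)
$M{\left(E,g \right)} = 6 + E$ ($M{\left(E,g \right)} = E + \left(3 - -3\right) = E + \left(3 + 3\right) = E + 6 = 6 + E$)
$- - 21 Z{\left(-1,-4 \right)} M{\left(0,Y{\left(h,-2 \right)} \right)} = - \left(-21\right) \left(-1\right) \left(6 + 0\right) = - 21 \cdot 6 = \left(-1\right) 126 = -126$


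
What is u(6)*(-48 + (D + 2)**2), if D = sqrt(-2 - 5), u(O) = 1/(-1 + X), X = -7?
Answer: 51/8 - I*sqrt(7)/2 ≈ 6.375 - 1.3229*I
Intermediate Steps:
u(O) = -1/8 (u(O) = 1/(-1 - 7) = 1/(-8) = -1/8)
D = I*sqrt(7) (D = sqrt(-7) = I*sqrt(7) ≈ 2.6458*I)
u(6)*(-48 + (D + 2)**2) = -(-48 + (I*sqrt(7) + 2)**2)/8 = -(-48 + (2 + I*sqrt(7))**2)/8 = 6 - (2 + I*sqrt(7))**2/8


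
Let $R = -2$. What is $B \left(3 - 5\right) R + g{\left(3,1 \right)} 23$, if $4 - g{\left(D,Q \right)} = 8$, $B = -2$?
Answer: $-100$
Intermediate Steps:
$g{\left(D,Q \right)} = -4$ ($g{\left(D,Q \right)} = 4 - 8 = -4$)
$B \left(3 - 5\right) R + g{\left(3,1 \right)} 23 = - 2 \left(3 - 5\right) \left(-2\right) - 92 = \left(-2\right) \left(-2\right) \left(-2\right) - 92 = 4 \left(-2\right) - 92 = -8 - 92 = -100$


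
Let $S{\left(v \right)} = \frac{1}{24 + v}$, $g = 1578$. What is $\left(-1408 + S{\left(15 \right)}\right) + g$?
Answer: $\frac{6631}{39} \approx 170.03$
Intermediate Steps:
$\left(-1408 + S{\left(15 \right)}\right) + g = \left(-1408 + \frac{1}{24 + 15}\right) + 1578 = \left(-1408 + \frac{1}{39}\right) + 1578 = - \frac{54911}{39} + 1578 = \frac{6631}{39}$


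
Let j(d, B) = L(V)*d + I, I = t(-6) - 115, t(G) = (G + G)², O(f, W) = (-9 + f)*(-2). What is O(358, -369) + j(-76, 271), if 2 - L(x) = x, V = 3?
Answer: -593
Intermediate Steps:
L(x) = 2 - x
O(f, W) = 18 - 2*f
t(G) = 4*G² (t(G) = (2*G)² = 4*G²)
I = 29 (I = 4*(-6)² - 115 = 4*36 - 115 = 144 - 115 = 29)
j(d, B) = 29 - d (j(d, B) = (2 - 1*3)*d + 29 = (2 - 3)*d + 29 = -d + 29 = 29 - d)
O(358, -369) + j(-76, 271) = (18 - 2*358) + (29 - 1*(-76)) = (18 - 716) + (29 + 76) = -698 + 105 = -593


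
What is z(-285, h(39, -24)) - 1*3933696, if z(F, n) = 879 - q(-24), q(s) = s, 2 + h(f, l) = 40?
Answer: -3932793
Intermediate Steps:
h(f, l) = 38 (h(f, l) = -2 + 40 = 38)
z(F, n) = 903 (z(F, n) = 879 - 1*(-24) = 879 + 24 = 903)
z(-285, h(39, -24)) - 1*3933696 = 903 - 1*3933696 = 903 - 3933696 = -3932793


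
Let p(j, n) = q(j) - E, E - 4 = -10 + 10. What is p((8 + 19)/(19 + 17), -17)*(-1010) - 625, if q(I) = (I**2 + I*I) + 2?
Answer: 1035/4 ≈ 258.75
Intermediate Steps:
q(I) = 2 + 2*I**2 (q(I) = (I**2 + I**2) + 2 = 2*I**2 + 2 = 2 + 2*I**2)
E = 4 (E = 4 + (-10 + 10) = 4 + 0 = 4)
p(j, n) = -2 + 2*j**2 (p(j, n) = (2 + 2*j**2) - 1*4 = (2 + 2*j**2) - 4 = -2 + 2*j**2)
p((8 + 19)/(19 + 17), -17)*(-1010) - 625 = (-2 + 2*((8 + 19)/(19 + 17))**2)*(-1010) - 625 = (-2 + 2*(27/36)**2)*(-1010) - 625 = (-2 + 2*(27*(1/36))**2)*(-1010) - 625 = (-2 + 2*(3/4)**2)*(-1010) - 625 = (-2 + 2*(9/16))*(-1010) - 625 = (-2 + 9/8)*(-1010) - 625 = -7/8*(-1010) - 625 = 3535/4 - 625 = 1035/4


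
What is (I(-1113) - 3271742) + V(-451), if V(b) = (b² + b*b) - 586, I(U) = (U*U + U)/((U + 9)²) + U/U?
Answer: -145522770031/50784 ≈ -2.8655e+6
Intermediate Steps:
I(U) = 1 + (U + U²)/(9 + U)² (I(U) = (U² + U)/((9 + U)²) + 1 = (U + U²)/(9 + U)² + 1 = 1 + (U + U²)/(9 + U)²)
V(b) = -586 + 2*b² (V(b) = (b² + b²) - 586 = 2*b² - 586 = -586 + 2*b²)
(I(-1113) - 3271742) + V(-451) = ((-1113 + (-1113)² + (9 - 1113)²)/(9 - 1113)² - 3271742) + (-586 + 2*(-451)²) = ((-1113 + 1238769 + (-1104)²)/(-1104)² - 3271742) + (-586 + 2*203401) = ((-1113 + 1238769 + 1218816)/1218816 - 3271742) + (-586 + 406802) = ((1/1218816)*2456472 - 3271742) + 406216 = (102353/50784 - 3271742) + 406216 = -166152043375/50784 + 406216 = -145522770031/50784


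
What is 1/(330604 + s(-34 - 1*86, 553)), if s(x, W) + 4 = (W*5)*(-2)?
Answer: 1/325070 ≈ 3.0763e-6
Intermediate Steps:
s(x, W) = -4 - 10*W (s(x, W) = -4 + (W*5)*(-2) = -4 + (5*W)*(-2) = -4 - 10*W)
1/(330604 + s(-34 - 1*86, 553)) = 1/(330604 + (-4 - 10*553)) = 1/(330604 + (-4 - 5530)) = 1/(330604 - 5534) = 1/325070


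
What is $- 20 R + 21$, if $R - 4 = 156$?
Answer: $-3179$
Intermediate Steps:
$R = 160$ ($R = 4 + 156 = 160$)
$- 20 R + 21 = \left(-20\right) 160 + 21 = -3200 + 21 = -3179$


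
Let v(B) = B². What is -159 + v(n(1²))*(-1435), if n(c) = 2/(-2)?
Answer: -1594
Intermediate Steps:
n(c) = -1 (n(c) = 2*(-½) = -1)
-159 + v(n(1²))*(-1435) = -159 + (-1)²*(-1435) = -159 + 1*(-1435) = -159 - 1435 = -1594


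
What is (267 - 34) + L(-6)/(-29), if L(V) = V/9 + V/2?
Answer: 20282/87 ≈ 233.13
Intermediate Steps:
L(V) = 11*V/18 (L(V) = V*(1/9) + V*(1/2) = V/9 + V/2 = 11*V/18)
(267 - 34) + L(-6)/(-29) = (267 - 34) + ((11/18)*(-6))/(-29) = 233 - 11/3*(-1/29) = 233 + 11/87 = 20282/87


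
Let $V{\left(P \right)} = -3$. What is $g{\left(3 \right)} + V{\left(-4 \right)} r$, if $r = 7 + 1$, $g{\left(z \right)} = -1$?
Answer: $-25$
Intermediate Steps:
$r = 8$
$g{\left(3 \right)} + V{\left(-4 \right)} r = -1 - 24 = -25$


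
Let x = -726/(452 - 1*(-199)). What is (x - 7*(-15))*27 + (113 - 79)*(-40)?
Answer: 313541/217 ≈ 1444.9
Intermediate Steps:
x = -242/217 (x = -726/(452 + 199) = -726/651 = -726*1/651 = -242/217 ≈ -1.1152)
(x - 7*(-15))*27 + (113 - 79)*(-40) = (-242/217 - 7*(-15))*27 + (113 - 79)*(-40) = (-242/217 + 105)*27 + 34*(-40) = (22543/217)*27 - 1360 = 608661/217 - 1360 = 313541/217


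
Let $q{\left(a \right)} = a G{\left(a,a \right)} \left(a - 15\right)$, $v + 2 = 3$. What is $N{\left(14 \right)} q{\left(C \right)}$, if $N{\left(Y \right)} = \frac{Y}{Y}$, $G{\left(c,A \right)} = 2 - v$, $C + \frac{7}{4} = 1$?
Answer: $\frac{189}{16} \approx 11.813$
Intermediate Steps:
$C = - \frac{3}{4}$ ($C = - \frac{7}{4} + 1 = - \frac{3}{4} \approx -0.75$)
$v = 1$ ($v = -2 + 3 = 1$)
$G{\left(c,A \right)} = 1$ ($G{\left(c,A \right)} = 2 - 1 = 1$)
$q{\left(a \right)} = a \left(-15 + a\right)$ ($q{\left(a \right)} = a 1 \left(a - 15\right) = a \left(-15 + a\right)$)
$N{\left(Y \right)} = 1$
$N{\left(14 \right)} q{\left(C \right)} = 1 \left(- \frac{3 \left(-15 - \frac{3}{4}\right)}{4}\right) = 1 \left(\left(- \frac{3}{4}\right) \left(- \frac{63}{4}\right)\right) = 1 \cdot \frac{189}{16} = \frac{189}{16}$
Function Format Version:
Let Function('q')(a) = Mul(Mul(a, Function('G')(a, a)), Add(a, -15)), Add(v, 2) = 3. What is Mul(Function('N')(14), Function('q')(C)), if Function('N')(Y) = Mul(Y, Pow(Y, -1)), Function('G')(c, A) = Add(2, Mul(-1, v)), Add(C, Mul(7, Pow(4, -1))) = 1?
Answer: Rational(189, 16) ≈ 11.813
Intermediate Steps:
C = Rational(-3, 4) (C = Add(Rational(-7, 4), 1) = Rational(-3, 4) ≈ -0.75000)
v = 1 (v = Add(-2, 3) = 1)
Function('G')(c, A) = 1 (Function('G')(c, A) = Add(2, Mul(-1, 1)) = Add(2, -1) = 1)
Function('q')(a) = Mul(a, Add(-15, a)) (Function('q')(a) = Mul(Mul(a, 1), Add(a, -15)) = Mul(a, Add(-15, a)))
Function('N')(Y) = 1
Mul(Function('N')(14), Function('q')(C)) = Mul(1, Mul(Rational(-3, 4), Add(-15, Rational(-3, 4)))) = Mul(1, Mul(Rational(-3, 4), Rational(-63, 4))) = Mul(1, Rational(189, 16)) = Rational(189, 16)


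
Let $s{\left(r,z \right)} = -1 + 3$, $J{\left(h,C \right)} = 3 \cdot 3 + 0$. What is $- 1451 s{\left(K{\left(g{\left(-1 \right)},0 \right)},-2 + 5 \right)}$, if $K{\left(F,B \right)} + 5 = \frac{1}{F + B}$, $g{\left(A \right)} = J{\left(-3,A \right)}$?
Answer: $-2902$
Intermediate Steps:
$J{\left(h,C \right)} = 9$ ($J{\left(h,C \right)} = 9 + 0 = 9$)
$g{\left(A \right)} = 9$
$K{\left(F,B \right)} = -5 + \frac{1}{B + F}$ ($K{\left(F,B \right)} = -5 + \frac{1}{F + B} = -5 + \frac{1}{B + F}$)
$s{\left(r,z \right)} = 2$
$- 1451 s{\left(K{\left(g{\left(-1 \right)},0 \right)},-2 + 5 \right)} = \left(-1451\right) 2 = -2902$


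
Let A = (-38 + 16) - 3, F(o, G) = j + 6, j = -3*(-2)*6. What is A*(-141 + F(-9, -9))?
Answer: 2475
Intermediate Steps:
j = 36 (j = 6*6 = 36)
F(o, G) = 42 (F(o, G) = 36 + 6 = 42)
A = -25 (A = -22 - 3 = -25)
A*(-141 + F(-9, -9)) = -25*(-141 + 42) = -25*(-99) = 2475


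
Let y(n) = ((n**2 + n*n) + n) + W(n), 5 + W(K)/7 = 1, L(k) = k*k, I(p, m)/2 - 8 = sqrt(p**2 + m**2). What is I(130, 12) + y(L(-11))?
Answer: 29391 + 4*sqrt(4261) ≈ 29652.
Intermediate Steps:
I(p, m) = 16 + 2*sqrt(m**2 + p**2) (I(p, m) = 16 + 2*sqrt(p**2 + m**2) = 16 + 2*sqrt(m**2 + p**2))
L(k) = k**2
W(K) = -28 (W(K) = -35 + 7*1 = -35 + 7 = -28)
y(n) = -28 + n + 2*n**2 (y(n) = ((n**2 + n*n) + n) - 28 = ((n**2 + n**2) + n) - 28 = (2*n**2 + n) - 28 = (n + 2*n**2) - 28 = -28 + n + 2*n**2)
I(130, 12) + y(L(-11)) = (16 + 2*sqrt(12**2 + 130**2)) + (-28 + (-11)**2 + 2*((-11)**2)**2) = (16 + 2*sqrt(144 + 16900)) + (-28 + 121 + 2*121**2) = (16 + 2*sqrt(17044)) + (-28 + 121 + 2*14641) = (16 + 2*(2*sqrt(4261))) + (-28 + 121 + 29282) = (16 + 4*sqrt(4261)) + 29375 = 29391 + 4*sqrt(4261)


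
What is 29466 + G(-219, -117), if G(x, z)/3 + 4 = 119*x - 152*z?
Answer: 4623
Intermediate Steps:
G(x, z) = -12 - 456*z + 357*x (G(x, z) = -12 + 3*(119*x - 152*z) = -12 + 3*(-152*z + 119*x) = -12 + (-456*z + 357*x) = -12 - 456*z + 357*x)
29466 + G(-219, -117) = 29466 + (-12 - 456*(-117) + 357*(-219)) = 29466 + (-12 + 53352 - 78183) = 29466 - 24843 = 4623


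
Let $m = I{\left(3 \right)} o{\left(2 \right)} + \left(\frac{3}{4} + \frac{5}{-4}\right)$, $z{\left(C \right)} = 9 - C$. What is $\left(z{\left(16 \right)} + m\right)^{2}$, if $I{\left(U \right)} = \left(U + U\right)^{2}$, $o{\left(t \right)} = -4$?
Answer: $\frac{91809}{4} \approx 22952.0$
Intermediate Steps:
$I{\left(U \right)} = 4 U^{2}$ ($I{\left(U \right)} = \left(2 U\right)^{2} = 4 U^{2}$)
$m = - \frac{289}{2}$ ($m = 4 \cdot 3^{2} \left(-4\right) + \left(\frac{3}{4} + \frac{5}{-4}\right) = 4 \cdot 9 \left(-4\right) + \left(3 \cdot \frac{1}{4} + 5 \left(- \frac{1}{4}\right)\right) = 36 \left(-4\right) + \left(\frac{3}{4} - \frac{5}{4}\right) = -144 - \frac{1}{2} = - \frac{289}{2} \approx -144.5$)
$\left(z{\left(16 \right)} + m\right)^{2} = \left(\left(9 - 16\right) - \frac{289}{2}\right)^{2} = \left(-7 - \frac{289}{2}\right)^{2} = \left(- \frac{303}{2}\right)^{2} = \frac{91809}{4}$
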